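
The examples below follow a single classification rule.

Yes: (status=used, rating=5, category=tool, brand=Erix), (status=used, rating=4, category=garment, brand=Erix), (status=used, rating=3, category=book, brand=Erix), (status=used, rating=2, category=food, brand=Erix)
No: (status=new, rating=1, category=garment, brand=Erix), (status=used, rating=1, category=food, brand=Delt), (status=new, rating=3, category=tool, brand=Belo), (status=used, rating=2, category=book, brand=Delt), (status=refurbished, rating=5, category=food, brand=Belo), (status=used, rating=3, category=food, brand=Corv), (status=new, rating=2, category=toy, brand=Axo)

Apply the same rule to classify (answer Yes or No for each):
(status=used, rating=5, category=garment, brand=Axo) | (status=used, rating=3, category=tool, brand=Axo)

One predicate separates the groups cleanly: brand is Erix AND status is used.
(status=used, rating=5, category=garment, brand=Axo) — brand is Axo, status is used, hence No.
(status=used, rating=3, category=tool, brand=Axo) — brand is Axo, status is used, hence No.

No, No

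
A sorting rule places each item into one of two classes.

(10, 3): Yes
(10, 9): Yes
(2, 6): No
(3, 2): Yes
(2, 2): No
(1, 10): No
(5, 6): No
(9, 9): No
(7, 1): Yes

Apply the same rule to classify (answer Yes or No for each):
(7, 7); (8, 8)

No, No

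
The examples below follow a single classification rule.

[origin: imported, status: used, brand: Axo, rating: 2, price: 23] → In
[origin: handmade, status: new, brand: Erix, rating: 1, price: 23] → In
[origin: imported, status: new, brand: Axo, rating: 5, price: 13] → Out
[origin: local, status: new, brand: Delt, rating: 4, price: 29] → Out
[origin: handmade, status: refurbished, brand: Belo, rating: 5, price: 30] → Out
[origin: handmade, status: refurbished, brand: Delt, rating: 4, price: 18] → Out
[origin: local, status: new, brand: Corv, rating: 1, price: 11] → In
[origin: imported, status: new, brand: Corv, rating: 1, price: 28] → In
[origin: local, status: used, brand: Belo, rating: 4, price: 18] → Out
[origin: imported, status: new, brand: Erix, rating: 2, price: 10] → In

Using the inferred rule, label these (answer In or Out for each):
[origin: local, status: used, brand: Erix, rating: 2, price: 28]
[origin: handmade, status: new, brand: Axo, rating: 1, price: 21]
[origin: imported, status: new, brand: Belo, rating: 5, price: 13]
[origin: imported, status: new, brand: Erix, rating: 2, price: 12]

In, In, Out, In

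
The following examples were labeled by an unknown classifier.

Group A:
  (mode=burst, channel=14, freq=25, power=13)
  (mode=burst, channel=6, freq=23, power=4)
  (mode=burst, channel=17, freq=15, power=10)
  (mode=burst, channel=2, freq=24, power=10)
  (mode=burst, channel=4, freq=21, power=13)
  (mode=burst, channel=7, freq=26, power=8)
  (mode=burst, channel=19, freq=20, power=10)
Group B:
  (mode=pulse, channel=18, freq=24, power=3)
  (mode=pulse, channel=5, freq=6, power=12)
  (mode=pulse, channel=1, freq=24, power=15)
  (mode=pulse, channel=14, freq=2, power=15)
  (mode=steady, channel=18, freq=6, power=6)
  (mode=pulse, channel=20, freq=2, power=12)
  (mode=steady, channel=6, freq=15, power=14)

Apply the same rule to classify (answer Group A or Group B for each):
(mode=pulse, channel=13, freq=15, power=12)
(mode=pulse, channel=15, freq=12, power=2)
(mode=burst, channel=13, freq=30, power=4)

Looking at the examples, the only property every 'Group A' case has and every 'Group B' case lacks is: mode is burst.
(mode=pulse, channel=13, freq=15, power=12) → mode is pulse → Group B. (mode=pulse, channel=15, freq=12, power=2) → mode is pulse → Group B. (mode=burst, channel=13, freq=30, power=4) → mode is burst → Group A.

Group B, Group B, Group A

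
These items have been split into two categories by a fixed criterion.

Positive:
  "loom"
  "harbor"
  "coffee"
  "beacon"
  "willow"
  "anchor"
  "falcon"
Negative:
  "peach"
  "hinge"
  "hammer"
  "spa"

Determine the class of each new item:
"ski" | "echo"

The classifier is using: contains 'o'.
"ski": Negative (no 'o'). "echo": Positive (has 'o').

Negative, Positive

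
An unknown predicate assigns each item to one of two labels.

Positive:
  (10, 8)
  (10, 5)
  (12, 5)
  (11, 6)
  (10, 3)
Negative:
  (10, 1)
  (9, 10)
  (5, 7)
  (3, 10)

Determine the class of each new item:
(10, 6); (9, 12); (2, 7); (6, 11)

A rule that fits every label: first > second AND sum ≥ 12 — true of each 'Positive' example, false of each 'Negative' one.

Positive, Negative, Negative, Negative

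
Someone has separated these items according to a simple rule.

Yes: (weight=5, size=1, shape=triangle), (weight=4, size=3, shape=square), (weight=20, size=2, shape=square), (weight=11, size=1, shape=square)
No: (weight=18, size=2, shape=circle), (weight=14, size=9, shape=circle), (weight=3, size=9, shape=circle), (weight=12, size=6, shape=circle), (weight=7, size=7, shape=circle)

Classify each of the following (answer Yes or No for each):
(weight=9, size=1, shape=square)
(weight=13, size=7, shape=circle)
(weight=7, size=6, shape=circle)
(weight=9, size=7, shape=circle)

Yes, No, No, No

'Yes' ⟺ shape is not circle.
(weight=9, size=1, shape=square): shape is square, has this property → Yes. (weight=13, size=7, shape=circle): shape is circle, doesn't match → No. (weight=7, size=6, shape=circle): shape is circle, doesn't match → No. (weight=9, size=7, shape=circle): shape is circle, doesn't match → No.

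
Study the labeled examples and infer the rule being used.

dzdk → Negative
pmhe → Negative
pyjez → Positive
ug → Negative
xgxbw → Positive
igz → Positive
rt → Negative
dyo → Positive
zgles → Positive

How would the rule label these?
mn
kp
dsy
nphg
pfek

Negative, Negative, Positive, Negative, Negative

Comparing the two groups points to one rule — odd length.
mn: Negative (length 2).
kp: Negative (length 2).
dsy: Positive (length 3).
nphg: Negative (length 4).
pfek: Negative (length 4).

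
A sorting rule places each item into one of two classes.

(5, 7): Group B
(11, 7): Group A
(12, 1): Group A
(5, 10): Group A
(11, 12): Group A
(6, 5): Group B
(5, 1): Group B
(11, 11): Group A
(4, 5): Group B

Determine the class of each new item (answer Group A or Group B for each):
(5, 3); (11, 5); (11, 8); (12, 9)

Group B, Group A, Group A, Group A

Every 'Group A' example satisfies: sum ≥ 13. None of the 'Group B' examples do.
Group B: (5, 3), since 5+3 = 8. Group A: (11, 5), since 11+5 = 16. Group A: (11, 8), since 11+8 = 19. Group A: (12, 9), since 12+9 = 21.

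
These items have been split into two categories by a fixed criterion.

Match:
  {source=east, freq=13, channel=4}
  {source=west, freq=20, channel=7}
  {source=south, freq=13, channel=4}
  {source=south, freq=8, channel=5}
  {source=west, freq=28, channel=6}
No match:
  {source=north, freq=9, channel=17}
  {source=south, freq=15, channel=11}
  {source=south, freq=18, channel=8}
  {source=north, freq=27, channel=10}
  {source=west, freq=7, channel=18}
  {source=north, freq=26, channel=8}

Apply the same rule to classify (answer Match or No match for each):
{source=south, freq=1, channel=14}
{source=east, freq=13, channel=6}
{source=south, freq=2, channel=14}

'Match' ⟺ channel ≤ 7.
{source=south, freq=1, channel=14}: channel = 14, fails this test → No match.
{source=east, freq=13, channel=6}: channel = 6, has this property → Match.
{source=south, freq=2, channel=14}: channel = 14, fails this test → No match.

No match, Match, No match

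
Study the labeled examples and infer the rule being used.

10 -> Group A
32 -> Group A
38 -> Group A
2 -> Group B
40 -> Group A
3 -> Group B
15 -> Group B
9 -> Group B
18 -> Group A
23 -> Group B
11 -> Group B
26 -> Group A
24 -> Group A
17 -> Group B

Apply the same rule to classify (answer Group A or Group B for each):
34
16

All 'Group A' examples share one property — even AND at least 3 — and every 'Group B' example lacks it.
34: 34 is even, 34 ≥ 3, has this property → Group A.
16: 16 is even, 16 ≥ 3, has this property → Group A.

Group A, Group A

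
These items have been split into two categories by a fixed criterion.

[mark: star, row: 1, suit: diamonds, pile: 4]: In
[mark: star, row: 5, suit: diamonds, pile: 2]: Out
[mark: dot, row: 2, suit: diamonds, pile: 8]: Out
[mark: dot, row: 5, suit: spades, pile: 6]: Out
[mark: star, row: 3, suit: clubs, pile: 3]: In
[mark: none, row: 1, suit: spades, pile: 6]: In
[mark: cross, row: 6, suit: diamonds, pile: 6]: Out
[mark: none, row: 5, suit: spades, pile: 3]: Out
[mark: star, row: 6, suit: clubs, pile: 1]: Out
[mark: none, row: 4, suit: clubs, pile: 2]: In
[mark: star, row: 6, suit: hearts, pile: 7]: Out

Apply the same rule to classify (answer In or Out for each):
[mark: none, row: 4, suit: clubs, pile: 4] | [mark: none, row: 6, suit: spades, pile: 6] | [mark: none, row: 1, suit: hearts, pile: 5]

Every 'In' example satisfies: row ≤ 4 AND pile ≤ 6. None of the 'Out' examples do.

In, Out, In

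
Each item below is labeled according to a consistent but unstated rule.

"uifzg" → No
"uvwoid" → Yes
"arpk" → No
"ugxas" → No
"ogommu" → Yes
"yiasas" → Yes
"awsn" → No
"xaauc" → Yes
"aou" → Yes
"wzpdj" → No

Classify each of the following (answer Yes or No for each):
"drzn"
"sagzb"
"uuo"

The common property of the 'Yes' items is: has ≥ 3 vowels. No 'No' item has it.

No, No, Yes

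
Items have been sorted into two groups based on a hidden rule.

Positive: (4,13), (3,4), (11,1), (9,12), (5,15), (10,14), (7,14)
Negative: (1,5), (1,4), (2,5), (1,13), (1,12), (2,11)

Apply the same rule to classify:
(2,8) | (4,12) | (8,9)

Negative, Positive, Positive

The simplest hypothesis consistent with all the labels is: first ≥ 3.
(2,8): first 2, doesn't match → Negative.
(4,12): first 4, qualifies → Positive.
(8,9): first 8, qualifies → Positive.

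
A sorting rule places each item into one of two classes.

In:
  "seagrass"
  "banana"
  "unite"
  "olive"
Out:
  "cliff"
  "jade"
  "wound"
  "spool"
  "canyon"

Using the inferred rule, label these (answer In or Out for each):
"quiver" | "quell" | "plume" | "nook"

In, Out, Out, Out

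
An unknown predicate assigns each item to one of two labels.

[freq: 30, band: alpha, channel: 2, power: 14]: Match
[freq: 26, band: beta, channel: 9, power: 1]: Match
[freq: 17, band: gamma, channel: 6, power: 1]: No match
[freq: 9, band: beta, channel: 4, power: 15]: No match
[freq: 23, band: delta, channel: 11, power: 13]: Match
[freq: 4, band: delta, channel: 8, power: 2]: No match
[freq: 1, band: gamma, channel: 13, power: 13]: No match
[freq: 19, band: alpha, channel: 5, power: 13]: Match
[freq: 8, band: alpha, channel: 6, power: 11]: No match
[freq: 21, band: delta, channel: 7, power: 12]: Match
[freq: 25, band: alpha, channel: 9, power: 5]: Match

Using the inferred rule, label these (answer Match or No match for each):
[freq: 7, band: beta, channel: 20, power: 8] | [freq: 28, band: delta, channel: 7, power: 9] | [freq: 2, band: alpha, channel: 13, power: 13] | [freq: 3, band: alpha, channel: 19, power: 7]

Rule: freq ≥ 19. This holds for each 'Match' example and fails for each 'No match' one.

No match, Match, No match, No match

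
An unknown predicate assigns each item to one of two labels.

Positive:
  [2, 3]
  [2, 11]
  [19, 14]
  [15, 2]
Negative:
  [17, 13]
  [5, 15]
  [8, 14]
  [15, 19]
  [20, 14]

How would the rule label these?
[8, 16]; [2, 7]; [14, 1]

A rule that fits every label: sum is odd — true of each 'Positive' example, false of each 'Negative' one.

Negative, Positive, Positive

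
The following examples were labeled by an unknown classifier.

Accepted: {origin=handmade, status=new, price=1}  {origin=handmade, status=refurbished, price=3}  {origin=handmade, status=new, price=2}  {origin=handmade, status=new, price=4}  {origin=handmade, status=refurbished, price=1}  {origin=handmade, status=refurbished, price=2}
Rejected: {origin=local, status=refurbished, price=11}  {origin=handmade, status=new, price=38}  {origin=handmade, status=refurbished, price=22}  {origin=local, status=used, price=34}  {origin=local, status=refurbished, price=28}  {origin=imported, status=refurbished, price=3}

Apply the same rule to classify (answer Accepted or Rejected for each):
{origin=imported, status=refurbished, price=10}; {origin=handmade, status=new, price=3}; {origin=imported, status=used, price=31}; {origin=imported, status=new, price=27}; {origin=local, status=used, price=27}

The rule appears to be: origin is handmade AND price ≤ 4.
{origin=imported, status=refurbished, price=10}: origin is imported, price = 10, doesn't qualify → Rejected.
{origin=handmade, status=new, price=3}: origin is handmade, price = 3, matches → Accepted.
{origin=imported, status=used, price=31}: origin is imported, price = 31, doesn't qualify → Rejected.
{origin=imported, status=new, price=27}: origin is imported, price = 27, doesn't qualify → Rejected.
{origin=local, status=used, price=27}: origin is local, price = 27, doesn't qualify → Rejected.

Rejected, Accepted, Rejected, Rejected, Rejected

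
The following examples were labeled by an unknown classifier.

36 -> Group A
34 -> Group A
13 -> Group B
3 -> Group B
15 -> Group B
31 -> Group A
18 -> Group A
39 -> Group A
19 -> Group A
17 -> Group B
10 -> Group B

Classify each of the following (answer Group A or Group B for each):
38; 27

Rule: at least 18. This holds for each 'Group A' example and fails for each 'Group B' one.

Group A, Group A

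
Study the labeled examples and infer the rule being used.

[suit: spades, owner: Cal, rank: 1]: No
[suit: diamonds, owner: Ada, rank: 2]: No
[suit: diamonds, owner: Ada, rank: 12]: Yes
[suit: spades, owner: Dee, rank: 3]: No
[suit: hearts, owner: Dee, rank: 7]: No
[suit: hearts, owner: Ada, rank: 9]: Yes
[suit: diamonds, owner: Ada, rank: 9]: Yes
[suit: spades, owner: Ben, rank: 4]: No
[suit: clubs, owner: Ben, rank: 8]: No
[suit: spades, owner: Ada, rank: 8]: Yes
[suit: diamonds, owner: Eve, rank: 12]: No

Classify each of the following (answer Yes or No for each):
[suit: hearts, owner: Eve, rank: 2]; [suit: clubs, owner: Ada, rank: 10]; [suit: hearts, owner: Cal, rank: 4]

'Yes' ⟺ owner is Ada AND rank ≥ 3.

No, Yes, No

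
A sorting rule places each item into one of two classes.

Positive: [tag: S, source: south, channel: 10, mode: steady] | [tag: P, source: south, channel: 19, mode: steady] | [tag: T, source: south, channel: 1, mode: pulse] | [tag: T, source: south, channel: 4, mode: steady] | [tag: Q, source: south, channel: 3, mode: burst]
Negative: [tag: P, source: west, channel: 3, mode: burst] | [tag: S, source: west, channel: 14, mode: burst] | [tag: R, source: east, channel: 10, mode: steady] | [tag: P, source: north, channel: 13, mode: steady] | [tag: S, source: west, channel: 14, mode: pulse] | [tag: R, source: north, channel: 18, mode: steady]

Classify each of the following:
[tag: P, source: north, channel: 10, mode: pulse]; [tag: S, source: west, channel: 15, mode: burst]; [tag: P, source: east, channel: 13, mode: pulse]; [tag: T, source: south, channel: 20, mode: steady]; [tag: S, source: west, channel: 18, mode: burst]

Negative, Negative, Negative, Positive, Negative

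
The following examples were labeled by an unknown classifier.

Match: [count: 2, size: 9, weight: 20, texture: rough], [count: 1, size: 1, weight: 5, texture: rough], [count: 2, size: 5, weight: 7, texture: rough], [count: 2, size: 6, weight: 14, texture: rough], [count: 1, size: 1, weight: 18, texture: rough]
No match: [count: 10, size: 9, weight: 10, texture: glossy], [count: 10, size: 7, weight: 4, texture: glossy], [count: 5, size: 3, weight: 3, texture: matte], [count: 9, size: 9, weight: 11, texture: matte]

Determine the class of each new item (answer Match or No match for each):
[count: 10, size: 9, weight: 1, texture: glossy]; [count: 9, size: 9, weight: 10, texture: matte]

The common property of the 'Match' items is: texture is rough. No 'No match' item has it.
[count: 10, size: 9, weight: 1, texture: glossy]: texture is glossy, fails the rule → No match. [count: 9, size: 9, weight: 10, texture: matte]: texture is matte, fails the rule → No match.

No match, No match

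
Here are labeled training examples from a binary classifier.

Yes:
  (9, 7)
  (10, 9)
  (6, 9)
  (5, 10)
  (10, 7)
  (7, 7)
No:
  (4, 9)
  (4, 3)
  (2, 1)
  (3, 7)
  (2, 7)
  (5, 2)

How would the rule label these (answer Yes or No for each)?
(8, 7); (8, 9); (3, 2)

Yes, Yes, No

One predicate separates the groups cleanly: sum ≥ 14.
(8, 7): 8+7 = 15, satisfies this → Yes. (8, 9): 8+9 = 17, satisfies this → Yes. (3, 2): 3+2 = 5, doesn't qualify → No.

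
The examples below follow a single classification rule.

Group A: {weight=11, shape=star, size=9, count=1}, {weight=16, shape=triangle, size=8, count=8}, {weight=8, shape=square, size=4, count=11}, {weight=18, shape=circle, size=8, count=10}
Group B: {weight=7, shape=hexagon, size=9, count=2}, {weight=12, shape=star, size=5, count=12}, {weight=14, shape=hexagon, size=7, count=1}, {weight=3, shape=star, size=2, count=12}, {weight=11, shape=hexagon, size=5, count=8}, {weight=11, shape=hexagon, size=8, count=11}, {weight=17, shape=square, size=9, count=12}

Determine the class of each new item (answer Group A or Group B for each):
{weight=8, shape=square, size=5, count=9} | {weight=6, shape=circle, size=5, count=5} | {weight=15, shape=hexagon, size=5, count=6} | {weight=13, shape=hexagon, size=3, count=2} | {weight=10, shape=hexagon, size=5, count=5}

Group A, Group A, Group B, Group B, Group B

'Group A' ⟺ shape is not hexagon AND count ≤ 11.
Group A: {weight=8, shape=square, size=5, count=9}, since shape is square, count = 9. Group A: {weight=6, shape=circle, size=5, count=5}, since shape is circle, count = 5. Group B: {weight=15, shape=hexagon, size=5, count=6}, since shape is hexagon, count = 6. Group B: {weight=13, shape=hexagon, size=3, count=2}, since shape is hexagon, count = 2. Group B: {weight=10, shape=hexagon, size=5, count=5}, since shape is hexagon, count = 5.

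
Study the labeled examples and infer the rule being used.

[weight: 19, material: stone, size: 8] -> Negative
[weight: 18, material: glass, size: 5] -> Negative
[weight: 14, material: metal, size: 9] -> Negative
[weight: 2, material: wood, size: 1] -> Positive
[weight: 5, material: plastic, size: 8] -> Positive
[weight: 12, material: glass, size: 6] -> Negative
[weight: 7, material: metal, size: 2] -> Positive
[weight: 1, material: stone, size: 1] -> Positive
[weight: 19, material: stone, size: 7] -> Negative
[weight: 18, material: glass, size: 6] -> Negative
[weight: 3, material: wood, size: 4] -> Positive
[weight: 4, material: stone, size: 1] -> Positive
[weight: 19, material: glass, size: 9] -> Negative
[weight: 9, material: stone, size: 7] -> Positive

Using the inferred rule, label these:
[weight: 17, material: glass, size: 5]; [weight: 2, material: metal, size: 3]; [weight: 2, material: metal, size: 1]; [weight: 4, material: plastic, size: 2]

Negative, Positive, Positive, Positive

The rule appears to be: weight ≤ 9.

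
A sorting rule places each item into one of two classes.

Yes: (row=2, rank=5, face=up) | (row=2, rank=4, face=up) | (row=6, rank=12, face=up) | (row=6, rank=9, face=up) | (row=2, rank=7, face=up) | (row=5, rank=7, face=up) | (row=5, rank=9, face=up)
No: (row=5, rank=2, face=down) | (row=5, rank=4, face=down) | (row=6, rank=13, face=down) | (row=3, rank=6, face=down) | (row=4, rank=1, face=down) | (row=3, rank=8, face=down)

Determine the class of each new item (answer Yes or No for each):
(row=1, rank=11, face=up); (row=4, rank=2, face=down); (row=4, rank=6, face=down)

Yes, No, No

All 'Yes' examples share one property — face is up — and every 'No' example lacks it.
(row=1, rank=11, face=up): Yes (face is up).
(row=4, rank=2, face=down): No (face is down).
(row=4, rank=6, face=down): No (face is down).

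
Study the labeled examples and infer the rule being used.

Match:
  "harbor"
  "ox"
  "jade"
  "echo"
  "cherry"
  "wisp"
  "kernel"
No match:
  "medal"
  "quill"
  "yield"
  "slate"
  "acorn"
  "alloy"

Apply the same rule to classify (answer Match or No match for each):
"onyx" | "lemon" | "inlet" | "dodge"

Comparing the two groups points to one rule — even length.
"onyx": length 4, qualifies → Match. "lemon": length 5, doesn't qualify → No match. "inlet": length 5, doesn't qualify → No match. "dodge": length 5, doesn't qualify → No match.

Match, No match, No match, No match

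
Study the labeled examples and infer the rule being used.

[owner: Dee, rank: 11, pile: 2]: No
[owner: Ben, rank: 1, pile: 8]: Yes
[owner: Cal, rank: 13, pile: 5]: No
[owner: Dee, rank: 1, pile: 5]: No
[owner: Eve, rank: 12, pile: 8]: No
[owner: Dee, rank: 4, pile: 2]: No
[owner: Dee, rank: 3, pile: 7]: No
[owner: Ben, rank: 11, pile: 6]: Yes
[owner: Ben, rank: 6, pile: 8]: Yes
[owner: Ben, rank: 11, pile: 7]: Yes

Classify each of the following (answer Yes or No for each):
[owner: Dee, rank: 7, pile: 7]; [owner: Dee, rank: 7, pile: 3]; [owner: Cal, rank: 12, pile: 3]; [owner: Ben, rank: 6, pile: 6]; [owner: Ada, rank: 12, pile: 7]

No, No, No, Yes, No

Every 'Yes' example satisfies: owner is Ben. None of the 'No' examples do.
No: [owner: Dee, rank: 7, pile: 7], since owner is Dee.
No: [owner: Dee, rank: 7, pile: 3], since owner is Dee.
No: [owner: Cal, rank: 12, pile: 3], since owner is Cal.
Yes: [owner: Ben, rank: 6, pile: 6], since owner is Ben.
No: [owner: Ada, rank: 12, pile: 7], since owner is Ada.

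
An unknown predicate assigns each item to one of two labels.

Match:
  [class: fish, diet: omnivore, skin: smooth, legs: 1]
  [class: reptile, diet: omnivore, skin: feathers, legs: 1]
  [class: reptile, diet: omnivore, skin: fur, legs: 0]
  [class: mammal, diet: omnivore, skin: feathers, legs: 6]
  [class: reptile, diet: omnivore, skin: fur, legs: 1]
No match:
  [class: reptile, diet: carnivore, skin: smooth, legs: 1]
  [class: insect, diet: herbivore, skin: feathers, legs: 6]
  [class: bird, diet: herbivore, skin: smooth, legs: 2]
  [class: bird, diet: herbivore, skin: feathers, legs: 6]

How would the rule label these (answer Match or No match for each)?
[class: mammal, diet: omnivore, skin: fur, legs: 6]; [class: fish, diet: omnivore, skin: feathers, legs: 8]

Match, Match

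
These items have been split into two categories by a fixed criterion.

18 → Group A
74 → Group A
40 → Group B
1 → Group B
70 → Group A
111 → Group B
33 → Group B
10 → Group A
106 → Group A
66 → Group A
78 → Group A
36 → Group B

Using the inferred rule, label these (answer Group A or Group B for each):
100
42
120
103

One predicate separates the groups cleanly: ≡ 2 (mod 4).

Group B, Group A, Group B, Group B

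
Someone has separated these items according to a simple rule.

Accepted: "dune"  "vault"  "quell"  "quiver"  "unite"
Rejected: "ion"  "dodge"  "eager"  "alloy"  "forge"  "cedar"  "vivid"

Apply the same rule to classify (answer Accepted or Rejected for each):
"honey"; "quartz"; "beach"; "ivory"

Rejected, Accepted, Rejected, Rejected

Comparing the two groups points to one rule — contains 'u'.
"honey" — no 'u', hence Rejected.
"quartz" — has 'u', hence Accepted.
"beach" — no 'u', hence Rejected.
"ivory" — no 'u', hence Rejected.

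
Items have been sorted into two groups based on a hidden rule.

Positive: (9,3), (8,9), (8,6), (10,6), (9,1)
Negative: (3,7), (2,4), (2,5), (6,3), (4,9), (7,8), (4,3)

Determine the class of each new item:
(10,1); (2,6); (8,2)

Positive, Negative, Positive

Rule: first ≥ 8. This holds for each 'Positive' example and fails for each 'Negative' one.
(10,1) — first 10, hence Positive.
(2,6) — first 2, hence Negative.
(8,2) — first 8, hence Positive.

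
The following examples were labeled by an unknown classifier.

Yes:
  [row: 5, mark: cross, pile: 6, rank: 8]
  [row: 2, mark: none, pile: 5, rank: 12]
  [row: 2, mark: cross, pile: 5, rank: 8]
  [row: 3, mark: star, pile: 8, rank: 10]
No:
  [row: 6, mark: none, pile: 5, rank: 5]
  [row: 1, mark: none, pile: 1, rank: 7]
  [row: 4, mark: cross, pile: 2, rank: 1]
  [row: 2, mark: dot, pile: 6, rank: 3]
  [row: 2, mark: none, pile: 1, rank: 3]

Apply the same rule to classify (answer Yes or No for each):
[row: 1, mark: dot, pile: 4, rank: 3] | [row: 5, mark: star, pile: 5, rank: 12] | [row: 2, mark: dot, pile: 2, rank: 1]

No, Yes, No

The pattern is that an item is 'Yes' exactly when: rank ≥ 8.
[row: 1, mark: dot, pile: 4, rank: 3] — rank = 3, hence No.
[row: 5, mark: star, pile: 5, rank: 12] — rank = 12, hence Yes.
[row: 2, mark: dot, pile: 2, rank: 1] — rank = 1, hence No.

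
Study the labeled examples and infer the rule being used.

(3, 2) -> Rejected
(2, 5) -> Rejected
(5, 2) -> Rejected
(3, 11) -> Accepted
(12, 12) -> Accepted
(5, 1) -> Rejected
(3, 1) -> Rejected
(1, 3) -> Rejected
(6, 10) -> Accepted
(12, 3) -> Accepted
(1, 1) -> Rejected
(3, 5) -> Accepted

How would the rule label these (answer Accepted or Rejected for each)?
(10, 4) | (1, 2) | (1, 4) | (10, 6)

Every 'Accepted' example satisfies: sum ≥ 8. None of the 'Rejected' examples do.
(10, 4) → 10+4 = 14 → Accepted.
(1, 2) → 1+2 = 3 → Rejected.
(1, 4) → 1+4 = 5 → Rejected.
(10, 6) → 10+6 = 16 → Accepted.

Accepted, Rejected, Rejected, Accepted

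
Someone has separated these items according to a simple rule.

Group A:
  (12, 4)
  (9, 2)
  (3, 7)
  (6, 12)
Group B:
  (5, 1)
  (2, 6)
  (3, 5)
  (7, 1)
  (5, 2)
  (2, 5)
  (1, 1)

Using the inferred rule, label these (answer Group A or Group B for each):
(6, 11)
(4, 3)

One predicate separates the groups cleanly: sum ≥ 10.
(6, 11) → 6+11 = 17 → Group A.
(4, 3) → 4+3 = 7 → Group B.

Group A, Group B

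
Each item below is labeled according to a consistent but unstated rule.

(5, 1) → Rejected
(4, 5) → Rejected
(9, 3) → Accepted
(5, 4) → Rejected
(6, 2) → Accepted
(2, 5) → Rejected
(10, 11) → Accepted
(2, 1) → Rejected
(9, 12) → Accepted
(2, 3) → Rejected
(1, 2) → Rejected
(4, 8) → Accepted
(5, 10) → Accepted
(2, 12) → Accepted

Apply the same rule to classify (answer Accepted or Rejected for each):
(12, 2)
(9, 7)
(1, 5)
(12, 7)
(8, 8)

The simplest hypothesis consistent with all the labels is: max ≥ 6.
(12, 2) → max 12 → Accepted. (9, 7) → max 9 → Accepted. (1, 5) → max 5 → Rejected. (12, 7) → max 12 → Accepted. (8, 8) → max 8 → Accepted.

Accepted, Accepted, Rejected, Accepted, Accepted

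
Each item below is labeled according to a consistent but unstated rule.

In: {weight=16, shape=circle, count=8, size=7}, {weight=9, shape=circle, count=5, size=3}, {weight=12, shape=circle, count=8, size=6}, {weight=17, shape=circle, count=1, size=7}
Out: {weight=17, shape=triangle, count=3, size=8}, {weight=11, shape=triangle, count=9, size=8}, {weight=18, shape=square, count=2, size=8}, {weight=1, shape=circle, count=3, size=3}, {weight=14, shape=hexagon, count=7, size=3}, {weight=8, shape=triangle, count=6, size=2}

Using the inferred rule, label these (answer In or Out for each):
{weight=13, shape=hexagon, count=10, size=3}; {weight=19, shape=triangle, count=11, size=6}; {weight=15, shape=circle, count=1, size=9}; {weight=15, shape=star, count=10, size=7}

The classifier is using: shape is circle AND weight ≥ 8.

Out, Out, In, Out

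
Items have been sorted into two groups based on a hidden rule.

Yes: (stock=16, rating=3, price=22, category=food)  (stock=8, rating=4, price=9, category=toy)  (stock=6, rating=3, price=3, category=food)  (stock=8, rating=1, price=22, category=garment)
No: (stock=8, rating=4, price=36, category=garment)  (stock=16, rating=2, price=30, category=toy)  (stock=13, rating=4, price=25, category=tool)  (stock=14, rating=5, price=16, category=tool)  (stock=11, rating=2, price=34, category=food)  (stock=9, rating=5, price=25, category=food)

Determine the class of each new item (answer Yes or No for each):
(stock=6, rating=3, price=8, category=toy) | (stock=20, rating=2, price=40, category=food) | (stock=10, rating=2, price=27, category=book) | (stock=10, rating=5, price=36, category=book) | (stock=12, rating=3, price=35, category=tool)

One predicate separates the groups cleanly: price ≤ 22 AND rating ≤ 4.
(stock=6, rating=3, price=8, category=toy) → price = 8, rating = 3 → Yes. (stock=20, rating=2, price=40, category=food) → price = 40, rating = 2 → No. (stock=10, rating=2, price=27, category=book) → price = 27, rating = 2 → No. (stock=10, rating=5, price=36, category=book) → price = 36, rating = 5 → No. (stock=12, rating=3, price=35, category=tool) → price = 35, rating = 3 → No.

Yes, No, No, No, No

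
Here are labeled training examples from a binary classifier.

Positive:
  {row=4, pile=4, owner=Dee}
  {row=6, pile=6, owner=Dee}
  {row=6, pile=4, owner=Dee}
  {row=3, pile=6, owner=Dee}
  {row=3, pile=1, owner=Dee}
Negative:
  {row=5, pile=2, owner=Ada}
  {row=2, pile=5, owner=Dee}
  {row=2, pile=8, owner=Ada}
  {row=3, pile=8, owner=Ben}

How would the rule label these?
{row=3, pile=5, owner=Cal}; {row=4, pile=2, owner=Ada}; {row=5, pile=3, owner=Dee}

Negative, Negative, Positive

The distinguishing property — owner is Dee AND row ≥ 3 — holds for all the 'Positive' cases and none of the 'Negative' cases.
Negative: {row=3, pile=5, owner=Cal}, since owner is Cal, row = 3.
Negative: {row=4, pile=2, owner=Ada}, since owner is Ada, row = 4.
Positive: {row=5, pile=3, owner=Dee}, since owner is Dee, row = 5.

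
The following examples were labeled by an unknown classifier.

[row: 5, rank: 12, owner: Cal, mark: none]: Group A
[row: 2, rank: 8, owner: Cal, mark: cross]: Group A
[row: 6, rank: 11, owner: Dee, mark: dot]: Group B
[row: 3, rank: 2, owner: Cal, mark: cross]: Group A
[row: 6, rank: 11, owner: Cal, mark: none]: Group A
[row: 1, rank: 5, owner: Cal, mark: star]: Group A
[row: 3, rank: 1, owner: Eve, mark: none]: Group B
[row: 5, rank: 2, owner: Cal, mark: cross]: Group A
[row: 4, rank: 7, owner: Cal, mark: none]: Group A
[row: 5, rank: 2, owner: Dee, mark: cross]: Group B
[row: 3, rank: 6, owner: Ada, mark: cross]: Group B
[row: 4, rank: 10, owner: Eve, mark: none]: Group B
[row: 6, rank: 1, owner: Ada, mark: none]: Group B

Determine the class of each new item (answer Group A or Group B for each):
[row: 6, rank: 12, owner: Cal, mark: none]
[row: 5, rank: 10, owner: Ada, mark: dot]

The rule appears to be: owner is Cal.

Group A, Group B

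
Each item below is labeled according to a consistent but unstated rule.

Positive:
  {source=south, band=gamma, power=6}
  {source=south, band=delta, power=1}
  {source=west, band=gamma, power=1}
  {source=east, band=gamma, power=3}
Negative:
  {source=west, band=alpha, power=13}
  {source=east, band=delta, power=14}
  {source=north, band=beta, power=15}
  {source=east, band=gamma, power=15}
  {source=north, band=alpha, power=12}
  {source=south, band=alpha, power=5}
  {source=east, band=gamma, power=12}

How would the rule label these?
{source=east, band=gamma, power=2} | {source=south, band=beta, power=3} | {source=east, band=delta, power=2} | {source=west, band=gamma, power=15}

Positive, Positive, Positive, Negative

A rule that fits every label: power ≤ 3 OR power = 6 — true of each 'Positive' example, false of each 'Negative' one.
Positive: {source=east, band=gamma, power=2}, since power = 2.
Positive: {source=south, band=beta, power=3}, since power = 3.
Positive: {source=east, band=delta, power=2}, since power = 2.
Negative: {source=west, band=gamma, power=15}, since power = 15.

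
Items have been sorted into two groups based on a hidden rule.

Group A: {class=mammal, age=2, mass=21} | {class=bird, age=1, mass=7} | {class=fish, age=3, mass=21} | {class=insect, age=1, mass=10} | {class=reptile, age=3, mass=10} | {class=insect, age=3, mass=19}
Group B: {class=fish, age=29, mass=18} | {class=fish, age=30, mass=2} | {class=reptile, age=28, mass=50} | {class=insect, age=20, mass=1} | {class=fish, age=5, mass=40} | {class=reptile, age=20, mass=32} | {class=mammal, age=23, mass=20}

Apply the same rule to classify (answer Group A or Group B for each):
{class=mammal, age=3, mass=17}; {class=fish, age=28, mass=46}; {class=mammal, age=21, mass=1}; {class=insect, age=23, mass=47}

The pattern is that an item is 'Group A' exactly when: age ≤ 3.
{class=mammal, age=3, mass=17} — age = 3, hence Group A. {class=fish, age=28, mass=46} — age = 28, hence Group B. {class=mammal, age=21, mass=1} — age = 21, hence Group B. {class=insect, age=23, mass=47} — age = 23, hence Group B.

Group A, Group B, Group B, Group B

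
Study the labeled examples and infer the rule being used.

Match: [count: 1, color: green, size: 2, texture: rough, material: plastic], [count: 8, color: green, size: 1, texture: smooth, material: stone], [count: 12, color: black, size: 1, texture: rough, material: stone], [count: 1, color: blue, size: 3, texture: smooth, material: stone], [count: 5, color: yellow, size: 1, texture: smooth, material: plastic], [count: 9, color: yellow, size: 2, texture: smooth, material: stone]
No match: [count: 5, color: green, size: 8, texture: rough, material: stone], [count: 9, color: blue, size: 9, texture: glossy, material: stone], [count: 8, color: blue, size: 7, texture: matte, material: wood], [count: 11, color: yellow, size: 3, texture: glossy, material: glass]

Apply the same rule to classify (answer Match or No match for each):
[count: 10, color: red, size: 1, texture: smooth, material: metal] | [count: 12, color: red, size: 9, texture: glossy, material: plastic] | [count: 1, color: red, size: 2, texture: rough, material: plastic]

All 'Match' examples share one property — texture is smooth OR size ≤ 2 — and every 'No match' example lacks it.
[count: 10, color: red, size: 1, texture: smooth, material: metal] → texture is smooth, size = 1 → Match. [count: 12, color: red, size: 9, texture: glossy, material: plastic] → texture is glossy, size = 9 → No match. [count: 1, color: red, size: 2, texture: rough, material: plastic] → texture is rough, size = 2 → Match.

Match, No match, Match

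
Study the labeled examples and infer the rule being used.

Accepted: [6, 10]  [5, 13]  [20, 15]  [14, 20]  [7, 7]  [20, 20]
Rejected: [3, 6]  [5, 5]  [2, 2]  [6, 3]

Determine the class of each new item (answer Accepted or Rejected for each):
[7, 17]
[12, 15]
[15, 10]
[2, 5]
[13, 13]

Accepted, Accepted, Accepted, Rejected, Accepted

The rule appears to be: sum ≥ 14.
[7, 17]: Accepted (7+17 = 24). [12, 15]: Accepted (12+15 = 27). [15, 10]: Accepted (15+10 = 25). [2, 5]: Rejected (2+5 = 7). [13, 13]: Accepted (13+13 = 26).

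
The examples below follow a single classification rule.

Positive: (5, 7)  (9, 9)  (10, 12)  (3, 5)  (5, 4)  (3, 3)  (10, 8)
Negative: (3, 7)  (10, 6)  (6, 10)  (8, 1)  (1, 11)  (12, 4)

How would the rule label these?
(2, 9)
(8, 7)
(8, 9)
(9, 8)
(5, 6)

Negative, Positive, Positive, Positive, Positive

Rule: |first − second| ≤ 2. This holds for each 'Positive' example and fails for each 'Negative' one.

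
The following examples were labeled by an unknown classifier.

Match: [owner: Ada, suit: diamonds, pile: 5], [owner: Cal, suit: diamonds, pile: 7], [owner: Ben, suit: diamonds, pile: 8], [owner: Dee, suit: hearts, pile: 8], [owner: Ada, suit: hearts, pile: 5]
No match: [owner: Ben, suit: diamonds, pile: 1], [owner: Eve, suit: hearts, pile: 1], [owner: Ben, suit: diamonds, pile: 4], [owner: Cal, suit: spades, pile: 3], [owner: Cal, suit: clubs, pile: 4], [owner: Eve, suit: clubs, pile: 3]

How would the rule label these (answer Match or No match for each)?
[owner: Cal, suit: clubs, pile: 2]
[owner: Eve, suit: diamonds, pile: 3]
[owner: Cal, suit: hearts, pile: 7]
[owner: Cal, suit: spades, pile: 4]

The rule appears to be: pile ≥ 5.
[owner: Cal, suit: clubs, pile: 2]: pile = 2 — does not pass, so No match. [owner: Eve, suit: diamonds, pile: 3]: pile = 3 — does not pass, so No match. [owner: Cal, suit: hearts, pile: 7]: pile = 7 — satisfies this, so Match. [owner: Cal, suit: spades, pile: 4]: pile = 4 — does not pass, so No match.

No match, No match, Match, No match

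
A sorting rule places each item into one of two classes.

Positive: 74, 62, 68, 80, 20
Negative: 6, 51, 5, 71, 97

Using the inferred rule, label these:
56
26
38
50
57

Checking candidate rules against both groups, what survives is: ≡ 2 (mod 6).
56 — 56 mod 6 = 2, hence Positive. 26 — 26 mod 6 = 2, hence Positive. 38 — 38 mod 6 = 2, hence Positive. 50 — 50 mod 6 = 2, hence Positive. 57 — 57 mod 6 = 3, hence Negative.

Positive, Positive, Positive, Positive, Negative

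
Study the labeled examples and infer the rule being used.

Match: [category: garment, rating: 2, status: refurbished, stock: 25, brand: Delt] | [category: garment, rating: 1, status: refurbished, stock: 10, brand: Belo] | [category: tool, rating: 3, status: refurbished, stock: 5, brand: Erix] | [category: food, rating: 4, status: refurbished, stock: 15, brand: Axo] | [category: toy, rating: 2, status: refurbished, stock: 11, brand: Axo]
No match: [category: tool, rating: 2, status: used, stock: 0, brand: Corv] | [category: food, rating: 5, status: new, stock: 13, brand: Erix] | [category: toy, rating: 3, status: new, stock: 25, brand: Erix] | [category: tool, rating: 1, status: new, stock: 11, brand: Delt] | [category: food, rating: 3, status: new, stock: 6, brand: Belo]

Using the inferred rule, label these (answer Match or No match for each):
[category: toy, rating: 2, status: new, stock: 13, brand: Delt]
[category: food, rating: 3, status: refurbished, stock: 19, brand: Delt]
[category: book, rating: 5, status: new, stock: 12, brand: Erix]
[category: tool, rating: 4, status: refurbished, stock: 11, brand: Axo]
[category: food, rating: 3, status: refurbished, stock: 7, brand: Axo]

No match, Match, No match, Match, Match

One predicate separates the groups cleanly: status is refurbished.
[category: toy, rating: 2, status: new, stock: 13, brand: Delt]: No match (status is new).
[category: food, rating: 3, status: refurbished, stock: 19, brand: Delt]: Match (status is refurbished).
[category: book, rating: 5, status: new, stock: 12, brand: Erix]: No match (status is new).
[category: tool, rating: 4, status: refurbished, stock: 11, brand: Axo]: Match (status is refurbished).
[category: food, rating: 3, status: refurbished, stock: 7, brand: Axo]: Match (status is refurbished).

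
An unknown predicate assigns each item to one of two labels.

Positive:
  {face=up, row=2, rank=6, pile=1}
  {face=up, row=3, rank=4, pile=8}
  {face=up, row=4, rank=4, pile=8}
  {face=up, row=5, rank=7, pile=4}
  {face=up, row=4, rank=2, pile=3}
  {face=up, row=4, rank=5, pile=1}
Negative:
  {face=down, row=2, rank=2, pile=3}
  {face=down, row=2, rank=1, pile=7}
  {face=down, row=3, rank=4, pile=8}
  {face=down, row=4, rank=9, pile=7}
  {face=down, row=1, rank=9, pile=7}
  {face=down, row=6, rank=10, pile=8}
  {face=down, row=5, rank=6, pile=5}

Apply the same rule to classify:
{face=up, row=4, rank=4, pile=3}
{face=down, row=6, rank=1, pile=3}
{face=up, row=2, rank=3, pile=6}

Positive, Negative, Positive

The simplest hypothesis consistent with all the labels is: face is up.
{face=up, row=4, rank=4, pile=3} → face is up → Positive. {face=down, row=6, rank=1, pile=3} → face is down → Negative. {face=up, row=2, rank=3, pile=6} → face is up → Positive.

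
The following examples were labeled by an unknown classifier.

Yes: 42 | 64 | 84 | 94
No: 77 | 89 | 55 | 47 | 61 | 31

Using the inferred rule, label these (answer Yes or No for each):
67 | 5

No, No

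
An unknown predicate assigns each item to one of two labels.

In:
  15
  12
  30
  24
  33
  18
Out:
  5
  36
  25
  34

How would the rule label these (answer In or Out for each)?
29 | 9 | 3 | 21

The distinguishing property — multiple of 3 AND at most 33 — holds for all the 'In' cases and none of the 'Out' cases.
29: 29 = 3·9 + 2, 29 ≤ 33, does not pass → Out. 9: 9 = 3·3, 9 ≤ 33, passes → In. 3: 3 = 3·1, 3 ≤ 33, passes → In. 21: 21 = 3·7, 21 ≤ 33, passes → In.

Out, In, In, In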